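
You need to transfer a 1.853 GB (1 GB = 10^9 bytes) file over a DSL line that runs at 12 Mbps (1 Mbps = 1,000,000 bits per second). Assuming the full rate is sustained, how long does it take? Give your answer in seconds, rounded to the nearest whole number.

1.853 GB = 1,853,000,000 bytes = 14,824,000,000 bits
12 Mbps = 12,000,000 bits/s
time = 14,824,000,000 / 12,000,000 = 1,235 s

1,235 seconds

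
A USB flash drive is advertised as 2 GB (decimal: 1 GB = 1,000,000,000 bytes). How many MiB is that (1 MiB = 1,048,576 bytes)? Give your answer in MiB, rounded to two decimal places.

1,907.35 MiB

2 GB = 2 × 10^9 bytes = 2,000,000,000 bytes
1 MiB = 1,048,576 bytes
2,000,000,000 / 1,048,576 = 1,907.35 MiB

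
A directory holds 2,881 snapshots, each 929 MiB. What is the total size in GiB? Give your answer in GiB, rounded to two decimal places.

2,613.72 GiB

Total = 2,881 × 929 MiB = 2,676,449 MiB
= 2,676,449 × 1,048,576 bytes = 2,806,460,186,624 bytes
1 GiB = 1,073,741,824 bytes
2,806,460,186,624 / 1,073,741,824 = 2,613.72 GiB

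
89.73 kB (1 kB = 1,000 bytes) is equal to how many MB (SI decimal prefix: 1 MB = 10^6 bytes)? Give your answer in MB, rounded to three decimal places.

89.73 kB = 89.73 × 10^3 bytes = 89,730 bytes
1 MB = 10^6 bytes = 1,000,000 bytes
89,730 / 1,000,000 = 0.090 MB

0.090 MB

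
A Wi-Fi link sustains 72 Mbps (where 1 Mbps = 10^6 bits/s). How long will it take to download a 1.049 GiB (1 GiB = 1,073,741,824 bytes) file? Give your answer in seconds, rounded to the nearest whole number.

1.049 GiB = 1,126,355,173.376 bytes = 9,010,841,387.008 bits
72 Mbps = 72,000,000 bits/s
time = 9,010,841,387.008 / 72,000,000 = 125 s

125 seconds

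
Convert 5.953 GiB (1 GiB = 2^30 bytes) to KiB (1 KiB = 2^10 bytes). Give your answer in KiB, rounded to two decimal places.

6,242,172.93 KiB

5.953 GiB × 1,073,741,824 bytes/GiB = 6,391,985,078.272 bytes
1 KiB = 2^10 bytes = 1,024 bytes
6,391,985,078.272 / 1,024 = 6,242,172.93 KiB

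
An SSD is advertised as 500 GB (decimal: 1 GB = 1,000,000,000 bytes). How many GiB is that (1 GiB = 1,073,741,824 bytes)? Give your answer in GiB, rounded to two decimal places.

465.66 GiB

500 GB = 500 × 10^9 bytes = 500,000,000,000 bytes
1 GiB = 1,073,741,824 bytes
500,000,000,000 / 1,073,741,824 = 465.66 GiB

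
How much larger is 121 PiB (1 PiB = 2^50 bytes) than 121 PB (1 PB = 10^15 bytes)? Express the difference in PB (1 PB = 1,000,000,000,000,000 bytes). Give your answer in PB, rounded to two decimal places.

121 PiB = 121 × 1,125,899,906,842,624 = 136,233,888,727,957,504 bytes
121 PB = 121 × 1,000,000,000,000,000 = 121,000,000,000,000,000 bytes
difference = 15,233,888,727,957,504 bytes
15,233,888,727,957,504 / 1,000,000,000,000,000 = 15.23 PB

15.23 PB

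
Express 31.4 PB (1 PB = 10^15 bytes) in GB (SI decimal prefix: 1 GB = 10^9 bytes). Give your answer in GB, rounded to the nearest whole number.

31,400,000 GB

31.4 PB = 31.4 × 10^15 bytes = 31,400,000,000,000,000 bytes
1 GB = 10^9 bytes = 1,000,000,000 bytes
31,400,000,000,000,000 / 1,000,000,000 = 31,400,000 GB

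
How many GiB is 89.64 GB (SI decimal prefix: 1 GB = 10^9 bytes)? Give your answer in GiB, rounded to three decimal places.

83.484 GiB

89.64 GB × 1,000,000,000 bytes/GB = 89,640,000,000 bytes
1 GiB = 2^30 bytes = 1,073,741,824 bytes
89,640,000,000 / 1,073,741,824 = 83.484 GiB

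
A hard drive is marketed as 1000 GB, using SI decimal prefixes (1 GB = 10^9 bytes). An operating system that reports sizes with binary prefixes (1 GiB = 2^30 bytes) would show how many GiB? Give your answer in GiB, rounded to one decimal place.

931.3 GiB

1000 GB = 1000 × 10^9 bytes = 1,000,000,000,000 bytes
1 GiB = 2^30 bytes = 1,073,741,824 bytes
1,000,000,000,000 / 1,073,741,824 = 931.3 GiB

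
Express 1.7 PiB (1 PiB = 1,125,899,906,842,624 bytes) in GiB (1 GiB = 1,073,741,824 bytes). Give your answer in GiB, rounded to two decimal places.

1,782,579.20 GiB

1.7 PiB = 1.7 × 2^50 bytes = 1,914,029,841,632,460.8 bytes
1 GiB = 1,073,741,824 bytes
1,914,029,841,632,460.8 / 1,073,741,824 = 1,782,579.20 GiB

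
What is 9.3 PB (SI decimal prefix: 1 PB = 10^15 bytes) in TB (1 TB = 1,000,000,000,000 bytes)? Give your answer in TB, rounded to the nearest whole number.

9,300 TB

9.3 PB = 9.3 × 10^15 bytes = 9,300,000,000,000,000 bytes
1 TB = 10^12 bytes = 1,000,000,000,000 bytes
9,300,000,000,000,000 / 1,000,000,000,000 = 9,300 TB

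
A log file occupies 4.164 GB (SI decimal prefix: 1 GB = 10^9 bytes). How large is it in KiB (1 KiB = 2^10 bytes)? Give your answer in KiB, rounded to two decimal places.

4.164 GB = 4.164 × 10^9 bytes = 4,164,000,000 bytes
1 KiB = 1,024 bytes
4,164,000,000 / 1,024 = 4,066,406.25 KiB

4,066,406.25 KiB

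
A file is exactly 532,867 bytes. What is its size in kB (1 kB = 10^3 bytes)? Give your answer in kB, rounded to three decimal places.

532.867 kB

532,867 bytes given.
1 kB = 1,000 bytes
532,867 / 1,000 = 532.867 kB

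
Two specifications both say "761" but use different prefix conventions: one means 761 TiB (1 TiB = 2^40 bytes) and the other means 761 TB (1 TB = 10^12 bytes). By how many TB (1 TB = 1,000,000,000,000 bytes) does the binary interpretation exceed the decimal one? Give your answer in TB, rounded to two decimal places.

75.73 TB

761 TiB = 761 × 1,099,511,627,776 = 836,728,348,737,536 bytes
761 TB = 761 × 1,000,000,000,000 = 761,000,000,000,000 bytes
difference = 75,728,348,737,536 bytes
75,728,348,737,536 / 1,000,000,000,000 = 75.73 TB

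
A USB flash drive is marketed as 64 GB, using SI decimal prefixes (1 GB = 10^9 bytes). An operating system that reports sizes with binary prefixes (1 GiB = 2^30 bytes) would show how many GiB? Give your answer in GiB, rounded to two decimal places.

64 GB = 64 × 10^9 bytes = 64,000,000,000 bytes
1 GiB = 1,073,741,824 bytes
64,000,000,000 / 1,073,741,824 = 59.60 GiB

59.60 GiB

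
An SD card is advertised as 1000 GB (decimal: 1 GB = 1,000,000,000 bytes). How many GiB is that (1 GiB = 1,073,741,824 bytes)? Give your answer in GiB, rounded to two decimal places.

931.32 GiB

1000 GB × 1,000,000,000 bytes/GB = 1,000,000,000,000 bytes
1 GiB = 2^30 bytes = 1,073,741,824 bytes
1,000,000,000,000 / 1,073,741,824 = 931.32 GiB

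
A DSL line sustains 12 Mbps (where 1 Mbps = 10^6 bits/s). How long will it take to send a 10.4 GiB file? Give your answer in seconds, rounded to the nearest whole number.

7,445 seconds

10.4 GiB = 11,166,914,969.6 bytes = 89,335,319,756.8 bits
12 Mbps = 12,000,000 bits/s
time = 89,335,319,756.8 / 12,000,000 = 7,445 s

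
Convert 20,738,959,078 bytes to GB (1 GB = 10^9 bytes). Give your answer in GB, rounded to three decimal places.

20,738,959,078 bytes given.
1 GB = 1,000,000,000 bytes
20,738,959,078 / 1,000,000,000 = 20.739 GB

20.739 GB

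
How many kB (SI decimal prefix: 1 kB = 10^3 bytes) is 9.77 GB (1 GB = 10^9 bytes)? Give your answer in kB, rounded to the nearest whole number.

9,770,000 kB

9.77 GB × 1,000,000,000 bytes/GB = 9,770,000,000 bytes
1 kB = 1,000 bytes
9,770,000,000 / 1,000 = 9,770,000 kB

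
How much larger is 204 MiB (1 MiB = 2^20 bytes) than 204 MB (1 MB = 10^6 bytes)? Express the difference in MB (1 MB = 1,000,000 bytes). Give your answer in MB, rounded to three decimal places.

9.910 MB

204 MiB = 204 × 1,048,576 = 213,909,504 bytes
204 MB = 204 × 1,000,000 = 204,000,000 bytes
difference = 9,909,504 bytes
9,909,504 / 1,000,000 = 9.910 MB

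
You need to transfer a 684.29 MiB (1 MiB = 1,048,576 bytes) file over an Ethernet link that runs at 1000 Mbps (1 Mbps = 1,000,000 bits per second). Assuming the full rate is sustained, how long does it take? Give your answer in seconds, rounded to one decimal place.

5.7 seconds

684.29 MiB = 717,530,071.04 bytes = 5,740,240,568.32 bits
1000 Mbps = 1,000,000,000 bits/s
time = 5,740,240,568.32 / 1,000,000,000 = 5.7 s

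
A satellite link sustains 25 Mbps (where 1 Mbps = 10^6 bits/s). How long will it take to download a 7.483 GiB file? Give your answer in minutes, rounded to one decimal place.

7.483 GiB = 8,034,810,068.992 bytes = 64,278,480,551.936 bits
25 Mbps = 25,000,000 bits/s
time = 64,278,480,551.936 / 25,000,000 = 2,571.14 s
2,571.14 s / 60 = 42.9 minutes

42.9 minutes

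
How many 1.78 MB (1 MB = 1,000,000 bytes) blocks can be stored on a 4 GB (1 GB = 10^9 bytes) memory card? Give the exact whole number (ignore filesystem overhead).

2,247

Capacity: 4 GB = 4,000,000,000 bytes
Per item: 1.78 MB = 1,780,000 bytes
⌊4,000,000,000 / 1,780,000⌋ = 2,247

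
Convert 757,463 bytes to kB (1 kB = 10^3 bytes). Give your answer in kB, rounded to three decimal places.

757.463 kB

757,463 bytes given.
1 kB = 10^3 bytes = 1,000 bytes
757,463 / 1,000 = 757.463 kB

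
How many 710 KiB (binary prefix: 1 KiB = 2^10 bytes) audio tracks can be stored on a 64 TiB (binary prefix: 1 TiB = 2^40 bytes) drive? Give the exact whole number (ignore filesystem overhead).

96,787,995

Capacity: 64 TiB = 70,368,744,177,664 bytes
Per item: 710 KiB = 727,040 bytes
⌊70,368,744,177,664 / 727,040⌋ = 96,787,995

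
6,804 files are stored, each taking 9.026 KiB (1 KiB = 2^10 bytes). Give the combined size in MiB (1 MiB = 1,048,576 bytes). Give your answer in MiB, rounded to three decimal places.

Total = 6,804 × 9.026 KiB = 61412.904 KiB
= 61412.904 × 1,024 bytes = 62,886,813.696 bytes
1 MiB = 1,048,576 bytes
62,886,813.696 / 1,048,576 = 59.974 MiB

59.974 MiB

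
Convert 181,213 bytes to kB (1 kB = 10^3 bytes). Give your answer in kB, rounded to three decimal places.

181.213 kB

181,213 bytes given.
1 kB = 1,000 bytes
181,213 / 1,000 = 181.213 kB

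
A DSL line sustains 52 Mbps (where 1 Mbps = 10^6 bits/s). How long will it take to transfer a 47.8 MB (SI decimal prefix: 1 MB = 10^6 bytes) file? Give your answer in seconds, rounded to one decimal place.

47.8 MB = 47,800,000 bytes = 382,400,000 bits
52 Mbps = 52,000,000 bits/s
time = 382,400,000 / 52,000,000 = 7.4 s

7.4 seconds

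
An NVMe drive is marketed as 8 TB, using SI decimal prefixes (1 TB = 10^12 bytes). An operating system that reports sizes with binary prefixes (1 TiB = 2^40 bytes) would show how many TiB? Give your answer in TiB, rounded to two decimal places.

7.28 TiB

8 TB × 1,000,000,000,000 bytes/TB = 8,000,000,000,000 bytes
1 TiB = 2^40 bytes = 1,099,511,627,776 bytes
8,000,000,000,000 / 1,099,511,627,776 = 7.28 TiB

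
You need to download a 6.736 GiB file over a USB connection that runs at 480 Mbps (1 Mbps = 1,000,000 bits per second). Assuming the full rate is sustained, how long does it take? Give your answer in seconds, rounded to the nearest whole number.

6.736 GiB = 7,232,724,926.464 bytes = 57,861,799,411.712 bits
480 Mbps = 480,000,000 bits/s
time = 57,861,799,411.712 / 480,000,000 = 121 s

121 seconds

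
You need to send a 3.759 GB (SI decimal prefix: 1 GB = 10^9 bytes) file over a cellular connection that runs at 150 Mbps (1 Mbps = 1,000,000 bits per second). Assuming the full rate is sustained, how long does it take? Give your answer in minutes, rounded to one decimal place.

3.3 minutes

3.759 GB = 3,759,000,000 bytes = 30,072,000,000 bits
150 Mbps = 150,000,000 bits/s
time = 30,072,000,000 / 150,000,000 = 200.48 s
200.48 s / 60 = 3.3 minutes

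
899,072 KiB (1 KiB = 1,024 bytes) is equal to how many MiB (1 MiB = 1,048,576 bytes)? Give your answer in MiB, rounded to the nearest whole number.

878 MiB

899,072 KiB = 899,072 × 2^10 bytes = 920,649,728 bytes
1 MiB = 1,048,576 bytes
920,649,728 / 1,048,576 = 878 MiB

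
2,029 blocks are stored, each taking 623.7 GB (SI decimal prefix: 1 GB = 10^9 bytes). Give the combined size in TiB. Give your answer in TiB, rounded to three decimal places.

Total = 2,029 × 623.7 GB = 1265487.3 GB
= 1265487.3 × 1,000,000,000 bytes = 1,265,487,300,000,000 bytes
1 TiB = 1,099,511,627,776 bytes
1,265,487,300,000,000 / 1,099,511,627,776 = 1,150.954 TiB

1,150.954 TiB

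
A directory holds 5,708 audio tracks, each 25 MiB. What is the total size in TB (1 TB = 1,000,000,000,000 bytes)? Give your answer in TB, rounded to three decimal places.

0.150 TB

Total = 5,708 × 25 MiB = 142,700 MiB
= 142,700 × 1,048,576 bytes = 149,631,795,200 bytes
1 TB = 1,000,000,000,000 bytes
149,631,795,200 / 1,000,000,000,000 = 0.150 TB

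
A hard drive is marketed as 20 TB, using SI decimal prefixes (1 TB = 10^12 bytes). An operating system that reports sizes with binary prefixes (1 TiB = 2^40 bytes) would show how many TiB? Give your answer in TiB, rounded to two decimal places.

18.19 TiB

20 TB = 20 × 10^12 bytes = 20,000,000,000,000 bytes
1 TiB = 1,099,511,627,776 bytes
20,000,000,000,000 / 1,099,511,627,776 = 18.19 TiB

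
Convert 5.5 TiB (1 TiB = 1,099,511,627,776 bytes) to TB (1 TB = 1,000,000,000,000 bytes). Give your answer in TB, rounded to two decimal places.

6.05 TB

5.5 TiB = 5.5 × 2^40 bytes = 6,047,313,952,768 bytes
1 TB = 10^12 bytes = 1,000,000,000,000 bytes
6,047,313,952,768 / 1,000,000,000,000 = 6.05 TB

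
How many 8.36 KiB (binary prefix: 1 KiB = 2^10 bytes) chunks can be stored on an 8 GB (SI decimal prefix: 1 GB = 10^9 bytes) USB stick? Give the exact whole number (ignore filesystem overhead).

934,509

Capacity: 8 GB = 8,000,000,000 bytes
Per item: 8.36 KiB = 8,560.64 bytes
⌊8,000,000,000 / 8,560.64⌋ = 934,509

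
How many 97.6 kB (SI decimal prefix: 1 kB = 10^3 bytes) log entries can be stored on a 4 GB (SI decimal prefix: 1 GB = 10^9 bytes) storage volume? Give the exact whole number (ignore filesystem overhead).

Capacity: 4 GB = 4,000,000,000 bytes
Per item: 97.6 kB = 97,600 bytes
⌊4,000,000,000 / 97,600⌋ = 40,983

40,983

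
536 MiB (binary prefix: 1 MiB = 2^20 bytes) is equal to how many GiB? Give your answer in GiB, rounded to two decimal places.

0.52 GiB

536 MiB = 536 × 2^20 bytes = 562,036,736 bytes
1 GiB = 1,073,741,824 bytes
562,036,736 / 1,073,741,824 = 0.52 GiB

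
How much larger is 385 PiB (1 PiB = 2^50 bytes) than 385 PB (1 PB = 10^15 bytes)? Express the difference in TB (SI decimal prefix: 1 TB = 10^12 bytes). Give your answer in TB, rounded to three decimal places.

48,471.464 TB

385 PiB = 385 × 1,125,899,906,842,624 = 433,471,464,134,410,240 bytes
385 PB = 385 × 1,000,000,000,000,000 = 385,000,000,000,000,000 bytes
difference = 48,471,464,134,410,240 bytes
48,471,464,134,410,240 / 1,000,000,000,000 = 48,471.464 TB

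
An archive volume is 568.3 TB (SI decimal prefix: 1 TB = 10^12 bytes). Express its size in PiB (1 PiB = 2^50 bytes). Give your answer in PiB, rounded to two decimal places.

568.3 TB = 568.3 × 10^12 bytes = 568,300,000,000,000 bytes
1 PiB = 1,125,899,906,842,624 bytes
568,300,000,000,000 / 1,125,899,906,842,624 = 0.50 PiB

0.50 PiB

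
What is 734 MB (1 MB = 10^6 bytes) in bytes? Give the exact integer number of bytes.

734 × 1,000,000 = 734,000,000 bytes  (1 MB = 10^6 bytes)

734,000,000 bytes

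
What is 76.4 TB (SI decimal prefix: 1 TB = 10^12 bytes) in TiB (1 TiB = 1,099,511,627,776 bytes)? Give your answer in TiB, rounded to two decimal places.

76.4 TB = 76.4 × 10^12 bytes = 76,400,000,000,000 bytes
1 TiB = 2^40 bytes = 1,099,511,627,776 bytes
76,400,000,000,000 / 1,099,511,627,776 = 69.49 TiB

69.49 TiB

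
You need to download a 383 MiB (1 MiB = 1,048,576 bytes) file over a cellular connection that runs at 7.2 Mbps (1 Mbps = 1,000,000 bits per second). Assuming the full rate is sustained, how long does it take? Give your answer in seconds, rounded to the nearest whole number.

383 MiB = 401,604,608 bytes = 3,212,836,864 bits
7.2 Mbps = 7,200,000 bits/s
time = 3,212,836,864 / 7,200,000 = 446 s

446 seconds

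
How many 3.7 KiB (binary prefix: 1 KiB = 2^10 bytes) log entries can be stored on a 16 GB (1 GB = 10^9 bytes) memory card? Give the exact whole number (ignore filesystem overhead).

4,222,972

Capacity: 16 GB = 16,000,000,000 bytes
Per item: 3.7 KiB = 3,788.8 bytes
⌊16,000,000,000 / 3,788.8⌋ = 4,222,972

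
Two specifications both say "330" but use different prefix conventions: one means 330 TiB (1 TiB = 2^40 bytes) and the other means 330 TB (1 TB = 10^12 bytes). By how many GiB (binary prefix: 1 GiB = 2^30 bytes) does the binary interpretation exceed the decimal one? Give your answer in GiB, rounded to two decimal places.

30,583.55 GiB

330 TiB = 330 × 1,099,511,627,776 = 362,838,837,166,080 bytes
330 TB = 330 × 1,000,000,000,000 = 330,000,000,000,000 bytes
difference = 32,838,837,166,080 bytes
32,838,837,166,080 / 1,073,741,824 = 30,583.55 GiB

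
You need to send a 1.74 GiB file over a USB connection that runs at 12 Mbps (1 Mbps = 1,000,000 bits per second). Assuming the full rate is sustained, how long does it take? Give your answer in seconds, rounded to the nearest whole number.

1,246 seconds

1.74 GiB = 1,868,310,773.76 bytes = 14,946,486,190.08 bits
12 Mbps = 12,000,000 bits/s
time = 14,946,486,190.08 / 12,000,000 = 1,246 s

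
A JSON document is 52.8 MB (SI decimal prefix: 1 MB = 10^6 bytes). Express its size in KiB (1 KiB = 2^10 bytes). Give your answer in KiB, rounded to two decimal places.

52.8 MB = 52.8 × 10^6 bytes = 52,800,000 bytes
1 KiB = 1,024 bytes
52,800,000 / 1,024 = 51,562.50 KiB

51,562.50 KiB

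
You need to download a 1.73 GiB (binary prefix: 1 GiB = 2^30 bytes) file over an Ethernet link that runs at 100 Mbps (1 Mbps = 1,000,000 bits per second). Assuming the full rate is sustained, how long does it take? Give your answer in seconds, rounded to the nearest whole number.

149 seconds

1.73 GiB = 1,857,573,355.52 bytes = 14,860,586,844.16 bits
100 Mbps = 100,000,000 bits/s
time = 14,860,586,844.16 / 100,000,000 = 149 s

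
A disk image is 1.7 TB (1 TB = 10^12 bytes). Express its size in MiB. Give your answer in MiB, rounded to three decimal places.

1,621,246.338 MiB

1.7 TB = 1.7 × 10^12 bytes = 1,700,000,000,000 bytes
1 MiB = 1,048,576 bytes
1,700,000,000,000 / 1,048,576 = 1,621,246.338 MiB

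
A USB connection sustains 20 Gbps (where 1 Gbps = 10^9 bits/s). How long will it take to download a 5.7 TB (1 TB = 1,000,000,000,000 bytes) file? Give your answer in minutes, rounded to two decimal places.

38.00 minutes

5.7 TB = 5,700,000,000,000 bytes = 45,600,000,000,000 bits
20 Gbps = 20,000,000,000 bits/s
time = 45,600,000,000,000 / 20,000,000,000 = 2,280.000 s
2,280.000 s / 60 = 38.00 minutes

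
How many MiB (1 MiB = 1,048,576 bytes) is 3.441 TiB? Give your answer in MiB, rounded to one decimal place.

3.441 TiB = 3.441 × 2^40 bytes = 3,783,419,511,177.216 bytes
1 MiB = 2^20 bytes = 1,048,576 bytes
3,783,419,511,177.216 / 1,048,576 = 3,608,150.0 MiB

3,608,150.0 MiB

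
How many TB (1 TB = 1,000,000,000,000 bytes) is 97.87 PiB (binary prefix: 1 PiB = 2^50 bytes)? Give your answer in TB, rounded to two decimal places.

110,191.82 TB

97.87 PiB = 97.87 × 2^50 bytes = 110,191,823,882,687,610.88 bytes
1 TB = 10^12 bytes = 1,000,000,000,000 bytes
110,191,823,882,687,610.88 / 1,000,000,000,000 = 110,191.82 TB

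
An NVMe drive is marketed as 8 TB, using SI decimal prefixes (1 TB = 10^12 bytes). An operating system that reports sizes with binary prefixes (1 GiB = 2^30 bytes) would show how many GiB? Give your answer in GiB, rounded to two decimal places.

8 TB × 1,000,000,000,000 bytes/TB = 8,000,000,000,000 bytes
1 GiB = 1,073,741,824 bytes
8,000,000,000,000 / 1,073,741,824 = 7,450.58 GiB

7,450.58 GiB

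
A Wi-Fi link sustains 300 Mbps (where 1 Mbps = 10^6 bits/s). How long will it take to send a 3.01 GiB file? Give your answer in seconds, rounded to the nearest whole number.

3.01 GiB = 3,231,962,890.24 bytes = 25,855,703,121.92 bits
300 Mbps = 300,000,000 bits/s
time = 25,855,703,121.92 / 300,000,000 = 86 s

86 seconds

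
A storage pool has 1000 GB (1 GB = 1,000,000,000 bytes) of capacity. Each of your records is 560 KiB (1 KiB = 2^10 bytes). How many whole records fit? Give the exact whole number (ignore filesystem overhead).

1,743,861

Capacity: 1000 GB = 1,000,000,000,000 bytes
Per item: 560 KiB = 573,440 bytes
⌊1,000,000,000,000 / 573,440⌋ = 1,743,861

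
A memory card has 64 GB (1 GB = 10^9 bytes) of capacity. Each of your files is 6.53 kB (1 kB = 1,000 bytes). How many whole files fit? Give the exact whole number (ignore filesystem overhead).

9,800,918

Capacity: 64 GB = 64,000,000,000 bytes
Per item: 6.53 kB = 6,530 bytes
⌊64,000,000,000 / 6,530⌋ = 9,800,918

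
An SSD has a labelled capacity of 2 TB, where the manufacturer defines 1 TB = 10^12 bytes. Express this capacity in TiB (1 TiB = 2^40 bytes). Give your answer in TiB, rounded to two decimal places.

1.82 TiB

2 TB = 2 × 10^12 bytes = 2,000,000,000,000 bytes
1 TiB = 2^40 bytes = 1,099,511,627,776 bytes
2,000,000,000,000 / 1,099,511,627,776 = 1.82 TiB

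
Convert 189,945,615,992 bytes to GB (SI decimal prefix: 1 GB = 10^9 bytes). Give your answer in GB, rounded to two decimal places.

189,945,615,992 bytes given.
1 GB = 10^9 bytes = 1,000,000,000 bytes
189,945,615,992 / 1,000,000,000 = 189.95 GB

189.95 GB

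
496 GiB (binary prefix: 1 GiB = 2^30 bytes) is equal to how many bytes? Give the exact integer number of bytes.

532,575,944,704 bytes

496 × 1,073,741,824 = 532,575,944,704 bytes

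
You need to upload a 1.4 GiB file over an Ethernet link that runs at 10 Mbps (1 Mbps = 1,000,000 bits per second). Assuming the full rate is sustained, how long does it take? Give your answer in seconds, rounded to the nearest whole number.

1,203 seconds

1.4 GiB = 1,503,238,553.6 bytes = 12,025,908,428.8 bits
10 Mbps = 10,000,000 bits/s
time = 12,025,908,428.8 / 10,000,000 = 1,203 s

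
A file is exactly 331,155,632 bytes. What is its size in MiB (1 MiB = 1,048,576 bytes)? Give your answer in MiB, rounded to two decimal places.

315.81 MiB

331,155,632 bytes given.
1 MiB = 2^20 bytes = 1,048,576 bytes
331,155,632 / 1,048,576 = 315.81 MiB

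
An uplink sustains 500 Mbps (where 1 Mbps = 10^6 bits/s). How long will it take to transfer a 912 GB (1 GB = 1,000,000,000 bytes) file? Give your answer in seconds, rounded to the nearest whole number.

912 GB = 912,000,000,000 bytes = 7,296,000,000,000 bits
500 Mbps = 500,000,000 bits/s
time = 7,296,000,000,000 / 500,000,000 = 14,592 s

14,592 seconds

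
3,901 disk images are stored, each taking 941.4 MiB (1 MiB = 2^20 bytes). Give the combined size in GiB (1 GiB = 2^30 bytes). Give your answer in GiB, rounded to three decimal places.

Total = 3,901 × 941.4 MiB = 3672401.4 MiB
= 3672401.4 × 1,048,576 bytes = 3,850,791,970,406.4 bytes
1 GiB = 1,073,741,824 bytes
3,850,791,970,406.4 / 1,073,741,824 = 3,586.329 GiB

3,586.329 GiB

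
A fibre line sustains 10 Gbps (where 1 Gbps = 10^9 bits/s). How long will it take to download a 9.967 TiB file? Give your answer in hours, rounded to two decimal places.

2.44 hours

9.967 TiB = 10,958,832,394,043.392 bytes = 87,670,659,152,347.136 bits
10 Gbps = 10,000,000,000 bits/s
time = 87,670,659,152,347.136 / 10,000,000,000 = 8,767.0659 s
8,767.0659 s / 3600 = 2.44 hours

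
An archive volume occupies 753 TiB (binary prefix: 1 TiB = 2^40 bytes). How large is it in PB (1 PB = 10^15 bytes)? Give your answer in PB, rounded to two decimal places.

753 TiB × 1,099,511,627,776 bytes/TiB = 827,932,255,715,328 bytes
1 PB = 1,000,000,000,000,000 bytes
827,932,255,715,328 / 1,000,000,000,000,000 = 0.83 PB

0.83 PB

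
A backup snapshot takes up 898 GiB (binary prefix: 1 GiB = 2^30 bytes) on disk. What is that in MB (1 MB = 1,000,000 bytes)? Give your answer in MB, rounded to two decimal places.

898 GiB = 898 × 2^30 bytes = 964,220,157,952 bytes
1 MB = 10^6 bytes = 1,000,000 bytes
964,220,157,952 / 1,000,000 = 964,220.16 MB

964,220.16 MB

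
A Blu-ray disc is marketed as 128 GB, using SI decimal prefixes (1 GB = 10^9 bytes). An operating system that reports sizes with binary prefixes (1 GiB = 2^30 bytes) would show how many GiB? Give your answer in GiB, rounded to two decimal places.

128 GB × 1,000,000,000 bytes/GB = 128,000,000,000 bytes
1 GiB = 2^30 bytes = 1,073,741,824 bytes
128,000,000,000 / 1,073,741,824 = 119.21 GiB

119.21 GiB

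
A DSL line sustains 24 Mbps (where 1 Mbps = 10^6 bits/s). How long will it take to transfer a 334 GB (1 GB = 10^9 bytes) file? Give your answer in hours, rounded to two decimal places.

30.93 hours

334 GB = 334,000,000,000 bytes = 2,672,000,000,000 bits
24 Mbps = 24,000,000 bits/s
time = 2,672,000,000,000 / 24,000,000 = 111,333.3333 s
111,333.3333 s / 3600 = 30.93 hours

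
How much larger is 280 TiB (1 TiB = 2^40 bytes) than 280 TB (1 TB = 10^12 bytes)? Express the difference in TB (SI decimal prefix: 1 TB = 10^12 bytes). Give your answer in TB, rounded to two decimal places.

27.86 TB

280 TiB = 280 × 1,099,511,627,776 = 307,863,255,777,280 bytes
280 TB = 280 × 1,000,000,000,000 = 280,000,000,000,000 bytes
difference = 27,863,255,777,280 bytes
27,863,255,777,280 / 1,000,000,000,000 = 27.86 TB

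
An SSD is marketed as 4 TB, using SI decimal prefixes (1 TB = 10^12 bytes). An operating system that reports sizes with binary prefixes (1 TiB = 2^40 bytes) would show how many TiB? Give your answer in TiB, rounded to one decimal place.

3.6 TiB

4 TB = 4 × 10^12 bytes = 4,000,000,000,000 bytes
1 TiB = 2^40 bytes = 1,099,511,627,776 bytes
4,000,000,000,000 / 1,099,511,627,776 = 3.6 TiB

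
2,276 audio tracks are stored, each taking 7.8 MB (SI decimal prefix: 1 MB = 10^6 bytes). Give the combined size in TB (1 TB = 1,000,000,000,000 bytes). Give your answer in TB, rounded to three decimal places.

0.018 TB

Total = 2,276 × 7.8 MB = 17752.8 MB
= 17752.8 × 1,000,000 bytes = 17,752,800,000 bytes
1 TB = 1,000,000,000,000 bytes
17,752,800,000 / 1,000,000,000,000 = 0.018 TB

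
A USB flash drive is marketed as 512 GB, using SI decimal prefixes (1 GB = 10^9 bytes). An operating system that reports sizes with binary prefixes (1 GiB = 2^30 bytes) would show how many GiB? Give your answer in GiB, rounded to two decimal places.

512 GB = 512 × 10^9 bytes = 512,000,000,000 bytes
1 GiB = 2^30 bytes = 1,073,741,824 bytes
512,000,000,000 / 1,073,741,824 = 476.84 GiB

476.84 GiB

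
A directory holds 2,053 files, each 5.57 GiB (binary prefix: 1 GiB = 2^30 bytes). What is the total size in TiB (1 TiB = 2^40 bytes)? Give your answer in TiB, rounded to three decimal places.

Total = 2,053 × 5.57 GiB = 11435.21 GiB
= 11435.21 × 1,073,741,824 bytes = 12,278,463,243,223.04 bytes
1 TiB = 1,099,511,627,776 bytes
12,278,463,243,223.04 / 1,099,511,627,776 = 11.167 TiB

11.167 TiB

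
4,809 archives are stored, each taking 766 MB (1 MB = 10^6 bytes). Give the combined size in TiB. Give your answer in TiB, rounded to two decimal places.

Total = 4,809 × 766 MB = 3,683,694 MB
= 3,683,694 × 1,000,000 bytes = 3,683,694,000,000 bytes
1 TiB = 1,099,511,627,776 bytes
3,683,694,000,000 / 1,099,511,627,776 = 3.35 TiB

3.35 TiB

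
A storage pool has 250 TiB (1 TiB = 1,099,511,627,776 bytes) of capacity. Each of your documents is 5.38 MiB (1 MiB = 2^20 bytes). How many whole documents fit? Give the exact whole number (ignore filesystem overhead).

Capacity: 250 TiB = 274,877,906,944,000 bytes
Per item: 5.38 MiB = 5,641,338.88 bytes
⌊274,877,906,944,000 / 5,641,338.88⌋ = 48,725,650

48,725,650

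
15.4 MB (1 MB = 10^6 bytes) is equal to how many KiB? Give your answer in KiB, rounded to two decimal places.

15,039.06 KiB

15.4 MB = 15.4 × 10^6 bytes = 15,400,000 bytes
1 KiB = 1,024 bytes
15,400,000 / 1,024 = 15,039.06 KiB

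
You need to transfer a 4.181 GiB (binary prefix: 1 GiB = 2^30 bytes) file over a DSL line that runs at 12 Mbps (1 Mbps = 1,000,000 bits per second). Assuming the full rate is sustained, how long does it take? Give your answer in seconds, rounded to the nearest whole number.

4.181 GiB = 4,489,314,566.144 bytes = 35,914,516,529.152 bits
12 Mbps = 12,000,000 bits/s
time = 35,914,516,529.152 / 12,000,000 = 2,993 s

2,993 seconds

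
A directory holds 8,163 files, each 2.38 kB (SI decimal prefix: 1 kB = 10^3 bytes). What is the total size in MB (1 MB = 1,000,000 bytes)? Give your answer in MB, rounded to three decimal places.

19.428 MB

Total = 8,163 × 2.38 kB = 19427.94 kB
= 19427.94 × 1,000 bytes = 19,427,940 bytes
1 MB = 1,000,000 bytes
19,427,940 / 1,000,000 = 19.428 MB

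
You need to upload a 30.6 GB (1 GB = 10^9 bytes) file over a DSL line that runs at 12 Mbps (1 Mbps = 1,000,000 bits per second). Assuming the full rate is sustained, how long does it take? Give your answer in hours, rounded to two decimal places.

30.6 GB = 30,600,000,000 bytes = 244,800,000,000 bits
12 Mbps = 12,000,000 bits/s
time = 244,800,000,000 / 12,000,000 = 20,400.0000 s
20,400.0000 s / 3600 = 5.67 hours

5.67 hours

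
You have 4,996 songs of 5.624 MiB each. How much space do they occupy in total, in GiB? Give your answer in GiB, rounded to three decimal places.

27.439 GiB

Total = 4,996 × 5.624 MiB = 28097.504 MiB
= 28097.504 × 1,048,576 bytes = 29,462,368,354.304 bytes
1 GiB = 1,073,741,824 bytes
29,462,368,354.304 / 1,073,741,824 = 27.439 GiB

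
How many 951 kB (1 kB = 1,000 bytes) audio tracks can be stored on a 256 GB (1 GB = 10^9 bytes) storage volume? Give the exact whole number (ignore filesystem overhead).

269,190

Capacity: 256 GB = 256,000,000,000 bytes
Per item: 951 kB = 951,000 bytes
⌊256,000,000,000 / 951,000⌋ = 269,190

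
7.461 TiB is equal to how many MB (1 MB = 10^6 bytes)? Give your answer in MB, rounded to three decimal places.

8,203,456.255 MB

7.461 TiB × 1,099,511,627,776 bytes/TiB = 8,203,456,254,836.736 bytes
1 MB = 1,000,000 bytes
8,203,456,254,836.736 / 1,000,000 = 8,203,456.255 MB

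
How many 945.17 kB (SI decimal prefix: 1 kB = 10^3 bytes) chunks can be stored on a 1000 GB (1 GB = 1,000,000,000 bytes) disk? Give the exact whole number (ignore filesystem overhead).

1,058,010

Capacity: 1000 GB = 1,000,000,000,000 bytes
Per item: 945.17 kB = 945,170 bytes
⌊1,000,000,000,000 / 945,170⌋ = 1,058,010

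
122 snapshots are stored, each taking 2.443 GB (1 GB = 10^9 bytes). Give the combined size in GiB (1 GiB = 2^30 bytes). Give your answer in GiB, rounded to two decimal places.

277.58 GiB

Total = 122 × 2.443 GB = 298.046 GB
= 298.046 × 1,000,000,000 bytes = 298,046,000,000 bytes
1 GiB = 1,073,741,824 bytes
298,046,000,000 / 1,073,741,824 = 277.58 GiB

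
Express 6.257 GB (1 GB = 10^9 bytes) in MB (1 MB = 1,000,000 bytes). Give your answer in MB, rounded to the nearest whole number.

6.257 GB × 1,000,000,000 bytes/GB = 6,257,000,000 bytes
1 MB = 10^6 bytes = 1,000,000 bytes
6,257,000,000 / 1,000,000 = 6,257 MB

6,257 MB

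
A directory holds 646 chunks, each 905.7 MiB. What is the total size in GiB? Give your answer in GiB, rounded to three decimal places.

571.369 GiB

Total = 646 × 905.7 MiB = 585082.2 MiB
= 585082.2 × 1,048,576 bytes = 613,503,152,947.2 bytes
1 GiB = 1,073,741,824 bytes
613,503,152,947.2 / 1,073,741,824 = 571.369 GiB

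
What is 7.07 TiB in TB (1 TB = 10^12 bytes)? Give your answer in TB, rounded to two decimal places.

7.07 TiB = 7.07 × 2^40 bytes = 7,773,547,208,376.32 bytes
1 TB = 10^12 bytes = 1,000,000,000,000 bytes
7,773,547,208,376.32 / 1,000,000,000,000 = 7.77 TB

7.77 TB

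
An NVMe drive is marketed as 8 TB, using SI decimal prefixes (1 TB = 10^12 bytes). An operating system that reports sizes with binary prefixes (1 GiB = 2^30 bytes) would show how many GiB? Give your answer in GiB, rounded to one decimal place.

8 TB = 8 × 10^12 bytes = 8,000,000,000,000 bytes
1 GiB = 2^30 bytes = 1,073,741,824 bytes
8,000,000,000,000 / 1,073,741,824 = 7,450.6 GiB

7,450.6 GiB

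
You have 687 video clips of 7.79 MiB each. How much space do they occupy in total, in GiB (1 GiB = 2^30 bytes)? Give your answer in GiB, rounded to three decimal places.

5.226 GiB

Total = 687 × 7.79 MiB = 5351.73 MiB
= 5351.73 × 1,048,576 bytes = 5,611,695,636.48 bytes
1 GiB = 1,073,741,824 bytes
5,611,695,636.48 / 1,073,741,824 = 5.226 GiB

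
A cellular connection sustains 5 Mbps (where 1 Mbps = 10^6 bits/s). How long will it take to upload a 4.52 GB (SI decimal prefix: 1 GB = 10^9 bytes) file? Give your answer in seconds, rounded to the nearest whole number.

4.52 GB = 4,520,000,000 bytes = 36,160,000,000 bits
5 Mbps = 5,000,000 bits/s
time = 36,160,000,000 / 5,000,000 = 7,232 s

7,232 seconds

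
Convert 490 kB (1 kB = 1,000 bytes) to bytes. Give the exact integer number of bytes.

490,000 bytes

490 × 1,000 = 490,000 bytes  (1 kB = 10^3 bytes)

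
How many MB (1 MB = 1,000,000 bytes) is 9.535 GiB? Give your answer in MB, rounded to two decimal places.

10,238.13 MB

9.535 GiB × 1,073,741,824 bytes/GiB = 10,238,128,291.84 bytes
1 MB = 10^6 bytes = 1,000,000 bytes
10,238,128,291.84 / 1,000,000 = 10,238.13 MB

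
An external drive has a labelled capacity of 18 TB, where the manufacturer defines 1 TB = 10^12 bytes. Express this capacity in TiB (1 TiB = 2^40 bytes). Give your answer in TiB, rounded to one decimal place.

18 TB = 18 × 10^12 bytes = 18,000,000,000,000 bytes
1 TiB = 2^40 bytes = 1,099,511,627,776 bytes
18,000,000,000,000 / 1,099,511,627,776 = 16.4 TiB

16.4 TiB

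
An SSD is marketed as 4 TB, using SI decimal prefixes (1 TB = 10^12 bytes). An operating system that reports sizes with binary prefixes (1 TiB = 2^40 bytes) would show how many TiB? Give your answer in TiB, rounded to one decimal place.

3.6 TiB

4 TB × 1,000,000,000,000 bytes/TB = 4,000,000,000,000 bytes
1 TiB = 2^40 bytes = 1,099,511,627,776 bytes
4,000,000,000,000 / 1,099,511,627,776 = 3.6 TiB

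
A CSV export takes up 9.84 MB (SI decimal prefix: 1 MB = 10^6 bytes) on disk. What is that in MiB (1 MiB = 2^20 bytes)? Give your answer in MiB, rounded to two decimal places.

9.84 MB = 9.84 × 10^6 bytes = 9,840,000 bytes
1 MiB = 2^20 bytes = 1,048,576 bytes
9,840,000 / 1,048,576 = 9.38 MiB

9.38 MiB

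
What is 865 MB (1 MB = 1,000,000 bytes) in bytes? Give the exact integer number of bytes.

865,000,000 bytes

865 × 1,000,000 = 865,000,000 bytes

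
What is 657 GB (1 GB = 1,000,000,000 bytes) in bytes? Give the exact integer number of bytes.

657 × 1,000,000,000 = 657,000,000,000 bytes  (1 GB = 10^9 bytes)

657,000,000,000 bytes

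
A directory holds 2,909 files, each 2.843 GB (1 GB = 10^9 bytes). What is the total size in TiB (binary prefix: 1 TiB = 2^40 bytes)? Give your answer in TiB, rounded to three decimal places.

7.522 TiB

Total = 2,909 × 2.843 GB = 8270.287 GB
= 8270.287 × 1,000,000,000 bytes = 8,270,287,000,000 bytes
1 TiB = 1,099,511,627,776 bytes
8,270,287,000,000 / 1,099,511,627,776 = 7.522 TiB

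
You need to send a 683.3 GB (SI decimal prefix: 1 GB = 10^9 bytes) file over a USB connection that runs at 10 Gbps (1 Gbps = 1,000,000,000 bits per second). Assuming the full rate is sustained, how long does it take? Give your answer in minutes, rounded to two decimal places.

9.11 minutes

683.3 GB = 683,300,000,000 bytes = 5,466,400,000,000 bits
10 Gbps = 10,000,000,000 bits/s
time = 5,466,400,000,000 / 10,000,000,000 = 546.640 s
546.640 s / 60 = 9.11 minutes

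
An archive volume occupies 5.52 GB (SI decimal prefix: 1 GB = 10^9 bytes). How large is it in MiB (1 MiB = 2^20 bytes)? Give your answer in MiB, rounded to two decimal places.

5,264.28 MiB

5.52 GB = 5.52 × 10^9 bytes = 5,520,000,000 bytes
1 MiB = 1,048,576 bytes
5,520,000,000 / 1,048,576 = 5,264.28 MiB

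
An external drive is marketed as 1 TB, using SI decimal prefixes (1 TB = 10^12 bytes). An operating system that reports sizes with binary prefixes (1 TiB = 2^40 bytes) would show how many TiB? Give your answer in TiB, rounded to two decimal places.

0.91 TiB

1 TB = 1 × 10^12 bytes = 1,000,000,000,000 bytes
1 TiB = 1,099,511,627,776 bytes
1,000,000,000,000 / 1,099,511,627,776 = 0.91 TiB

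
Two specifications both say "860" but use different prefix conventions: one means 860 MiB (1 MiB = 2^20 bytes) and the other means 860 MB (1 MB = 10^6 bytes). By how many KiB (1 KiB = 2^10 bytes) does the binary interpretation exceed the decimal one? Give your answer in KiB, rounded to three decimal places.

40,796.250 KiB

860 MiB = 860 × 1,048,576 = 901,775,360 bytes
860 MB = 860 × 1,000,000 = 860,000,000 bytes
difference = 41,775,360 bytes
41,775,360 / 1,024 = 40,796.250 KiB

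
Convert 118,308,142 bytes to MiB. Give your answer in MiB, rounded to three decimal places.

112.827 MiB

118,308,142 bytes given.
1 MiB = 2^20 bytes = 1,048,576 bytes
118,308,142 / 1,048,576 = 112.827 MiB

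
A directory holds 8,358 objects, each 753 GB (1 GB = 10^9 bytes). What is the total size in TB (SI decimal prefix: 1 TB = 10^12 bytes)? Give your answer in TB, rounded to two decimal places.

6,293.57 TB

Total = 8,358 × 753 GB = 6,293,574 GB
= 6,293,574 × 1,000,000,000 bytes = 6,293,574,000,000,000 bytes
1 TB = 1,000,000,000,000 bytes
6,293,574,000,000,000 / 1,000,000,000,000 = 6,293.57 TB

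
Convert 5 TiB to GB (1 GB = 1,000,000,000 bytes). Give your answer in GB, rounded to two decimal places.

5 TiB = 5 × 2^40 bytes = 5,497,558,138,880 bytes
1 GB = 10^9 bytes = 1,000,000,000 bytes
5,497,558,138,880 / 1,000,000,000 = 5,497.56 GB

5,497.56 GB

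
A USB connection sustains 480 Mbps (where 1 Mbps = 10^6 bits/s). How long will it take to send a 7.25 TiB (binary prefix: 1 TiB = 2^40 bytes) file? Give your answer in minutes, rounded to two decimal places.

2,214.29 minutes

7.25 TiB = 7,971,459,301,376 bytes = 63,771,674,411,008 bits
480 Mbps = 480,000,000 bits/s
time = 63,771,674,411,008 / 480,000,000 = 132,857.655 s
132,857.655 s / 60 = 2,214.29 minutes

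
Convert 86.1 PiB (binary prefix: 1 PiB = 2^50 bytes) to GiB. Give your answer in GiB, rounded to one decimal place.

86.1 PiB × 1,125,899,906,842,624 bytes/PiB = 96,939,981,979,149,926.4 bytes
1 GiB = 2^30 bytes = 1,073,741,824 bytes
96,939,981,979,149,926.4 / 1,073,741,824 = 90,282,393.6 GiB

90,282,393.6 GiB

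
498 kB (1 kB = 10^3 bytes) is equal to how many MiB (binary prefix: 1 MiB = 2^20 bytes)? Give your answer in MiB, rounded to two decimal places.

0.47 MiB

498 kB = 498 × 10^3 bytes = 498,000 bytes
1 MiB = 1,048,576 bytes
498,000 / 1,048,576 = 0.47 MiB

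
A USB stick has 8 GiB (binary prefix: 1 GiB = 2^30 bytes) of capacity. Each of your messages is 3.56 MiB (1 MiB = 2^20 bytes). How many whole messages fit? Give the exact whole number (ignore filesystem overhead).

Capacity: 8 GiB = 8,589,934,592 bytes
Per item: 3.56 MiB = 3,732,930.56 bytes
⌊8,589,934,592 / 3,732,930.56⌋ = 2,301

2,301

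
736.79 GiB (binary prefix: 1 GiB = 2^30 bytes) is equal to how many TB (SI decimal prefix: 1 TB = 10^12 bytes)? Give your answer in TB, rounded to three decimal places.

736.79 GiB = 736.79 × 2^30 bytes = 791,122,238,504.96 bytes
1 TB = 1,000,000,000,000 bytes
791,122,238,504.96 / 1,000,000,000,000 = 0.791 TB

0.791 TB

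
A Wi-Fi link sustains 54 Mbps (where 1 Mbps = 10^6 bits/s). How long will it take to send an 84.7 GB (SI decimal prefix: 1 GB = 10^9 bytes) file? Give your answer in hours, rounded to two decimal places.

3.49 hours

84.7 GB = 84,700,000,000 bytes = 677,600,000,000 bits
54 Mbps = 54,000,000 bits/s
time = 677,600,000,000 / 54,000,000 = 12,548.1481 s
12,548.1481 s / 3600 = 3.49 hours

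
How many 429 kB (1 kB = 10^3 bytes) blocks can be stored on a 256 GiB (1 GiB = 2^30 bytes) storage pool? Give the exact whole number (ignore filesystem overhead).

640,741

Capacity: 256 GiB = 274,877,906,944 bytes
Per item: 429 kB = 429,000 bytes
⌊274,877,906,944 / 429,000⌋ = 640,741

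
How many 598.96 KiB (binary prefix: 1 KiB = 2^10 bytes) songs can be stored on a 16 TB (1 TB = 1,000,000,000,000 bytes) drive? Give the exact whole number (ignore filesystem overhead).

26,086,883

Capacity: 16 TB = 16,000,000,000,000 bytes
Per item: 598.96 KiB = 613,335.04 bytes
⌊16,000,000,000,000 / 613,335.04⌋ = 26,086,883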